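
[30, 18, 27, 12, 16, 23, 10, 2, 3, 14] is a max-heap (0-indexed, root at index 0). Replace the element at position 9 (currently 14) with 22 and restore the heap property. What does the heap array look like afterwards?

[30, 22, 27, 12, 18, 23, 10, 2, 3, 16]

set index 9 from 14 to 22 → [30, 18, 27, 12, 16, 23, 10, 2, 3, 22]
22 > parent 16 at index 4, swap → [30, 18, 27, 12, 22, 23, 10, 2, 3, 16]
22 > parent 18 at index 1, swap → [30, 22, 27, 12, 18, 23, 10, 2, 3, 16]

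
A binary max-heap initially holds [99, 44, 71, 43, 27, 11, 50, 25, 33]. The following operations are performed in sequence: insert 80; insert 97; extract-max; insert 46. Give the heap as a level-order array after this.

[97, 80, 71, 43, 46, 11, 50, 25, 33, 27, 44]

insert 80:
  append 80 at index 9 → [99, 44, 71, 43, 27, 11, 50, 25, 33, 80]
  80 > parent 27 at index 4, swap → [99, 44, 71, 43, 80, 11, 50, 25, 33, 27]
  80 > parent 44 at index 1, swap → [99, 80, 71, 43, 44, 11, 50, 25, 33, 27]
insert 97:
  append 97 at index 10 → [99, 80, 71, 43, 44, 11, 50, 25, 33, 27, 97]
  97 > parent 44 at index 4, swap → [99, 80, 71, 43, 97, 11, 50, 25, 33, 27, 44]
  97 > parent 80 at index 1, swap → [99, 97, 71, 43, 80, 11, 50, 25, 33, 27, 44]
extract-max → returns 99:
  remove root 99; move last element 44 to root → [44, 97, 71, 43, 80, 11, 50, 25, 33, 27]
  44 vs larger child 97 at index 1, swap → [97, 44, 71, 43, 80, 11, 50, 25, 33, 27]
  44 vs larger child 80 at index 4, swap → [97, 80, 71, 43, 44, 11, 50, 25, 33, 27]
insert 46:
  append 46 at index 10 → [97, 80, 71, 43, 44, 11, 50, 25, 33, 27, 46]
  46 > parent 44 at index 4, swap → [97, 80, 71, 43, 46, 11, 50, 25, 33, 27, 44]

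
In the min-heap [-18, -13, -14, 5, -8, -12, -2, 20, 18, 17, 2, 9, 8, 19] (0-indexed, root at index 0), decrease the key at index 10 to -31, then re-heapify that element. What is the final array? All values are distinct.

set index 10 from 2 to -31 → [-18, -13, -14, 5, -8, -12, -2, 20, 18, 17, -31, 9, 8, 19]
-31 < parent -8 at index 4, swap → [-18, -13, -14, 5, -31, -12, -2, 20, 18, 17, -8, 9, 8, 19]
-31 < parent -13 at index 1, swap → [-18, -31, -14, 5, -13, -12, -2, 20, 18, 17, -8, 9, 8, 19]
-31 < parent -18 at index 0, swap → [-31, -18, -14, 5, -13, -12, -2, 20, 18, 17, -8, 9, 8, 19]

[-31, -18, -14, 5, -13, -12, -2, 20, 18, 17, -8, 9, 8, 19]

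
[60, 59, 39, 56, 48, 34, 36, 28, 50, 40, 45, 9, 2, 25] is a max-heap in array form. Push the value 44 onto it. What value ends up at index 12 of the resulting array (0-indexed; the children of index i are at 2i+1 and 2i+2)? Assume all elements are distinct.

2

append 44 at index 14 → [60, 59, 39, 56, 48, 34, 36, 28, 50, 40, 45, 9, 2, 25, 44]
44 > parent 36 at index 6, swap → [60, 59, 39, 56, 48, 34, 44, 28, 50, 40, 45, 9, 2, 25, 36]
44 > parent 39 at index 2, swap → [60, 59, 44, 56, 48, 34, 39, 28, 50, 40, 45, 9, 2, 25, 36]
resulting array: [60, 59, 44, 56, 48, 34, 39, 28, 50, 40, 45, 9, 2, 25, 36]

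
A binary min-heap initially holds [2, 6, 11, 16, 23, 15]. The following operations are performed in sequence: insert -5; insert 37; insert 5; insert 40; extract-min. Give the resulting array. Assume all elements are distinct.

[2, 5, 11, 6, 23, 15, 40, 37, 16]

insert -5:
  append -5 at index 6 → [2, 6, 11, 16, 23, 15, -5]
  -5 < parent 11 at index 2, swap → [2, 6, -5, 16, 23, 15, 11]
  -5 < parent 2 at index 0, swap → [-5, 6, 2, 16, 23, 15, 11]
insert 37:
  append 37 at index 7 → [-5, 6, 2, 16, 23, 15, 11, 37] (no swap needed)
insert 5:
  append 5 at index 8 → [-5, 6, 2, 16, 23, 15, 11, 37, 5]
  5 < parent 16 at index 3, swap → [-5, 6, 2, 5, 23, 15, 11, 37, 16]
  5 < parent 6 at index 1, swap → [-5, 5, 2, 6, 23, 15, 11, 37, 16]
insert 40:
  append 40 at index 9 → [-5, 5, 2, 6, 23, 15, 11, 37, 16, 40] (no swap needed)
extract-min → returns -5:
  remove root -5; move last element 40 to root → [40, 5, 2, 6, 23, 15, 11, 37, 16]
  40 vs smaller child 2 at index 2, swap → [2, 5, 40, 6, 23, 15, 11, 37, 16]
  40 vs smaller child 11 at index 6, swap → [2, 5, 11, 6, 23, 15, 40, 37, 16]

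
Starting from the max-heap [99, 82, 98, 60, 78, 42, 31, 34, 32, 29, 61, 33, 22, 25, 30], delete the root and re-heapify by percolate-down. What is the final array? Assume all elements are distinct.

remove root 99; move last element 30 to root → [30, 82, 98, 60, 78, 42, 31, 34, 32, 29, 61, 33, 22, 25]
30 vs larger child 98 at index 2, swap → [98, 82, 30, 60, 78, 42, 31, 34, 32, 29, 61, 33, 22, 25]
30 vs larger child 42 at index 5, swap → [98, 82, 42, 60, 78, 30, 31, 34, 32, 29, 61, 33, 22, 25]
30 vs larger child 33 at index 11, swap → [98, 82, 42, 60, 78, 33, 31, 34, 32, 29, 61, 30, 22, 25]

[98, 82, 42, 60, 78, 33, 31, 34, 32, 29, 61, 30, 22, 25]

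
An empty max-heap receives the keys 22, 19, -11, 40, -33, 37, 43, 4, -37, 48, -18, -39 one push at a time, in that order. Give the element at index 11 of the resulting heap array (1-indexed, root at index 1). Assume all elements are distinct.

Insert 22:
  append 22 at index 1 → [22] (no swap needed)
Insert 19:
  append 19 at index 2 → [22, 19] (no swap needed)
Insert -11:
  append -11 at index 3 → [22, 19, -11] (no swap needed)
Insert 40:
  append 40 at index 4 → [22, 19, -11, 40]
  40 > parent 19 at index 2, swap → [22, 40, -11, 19]
  40 > parent 22 at index 1, swap → [40, 22, -11, 19]
Insert -33:
  append -33 at index 5 → [40, 22, -11, 19, -33] (no swap needed)
Insert 37:
  append 37 at index 6 → [40, 22, -11, 19, -33, 37]
  37 > parent -11 at index 3, swap → [40, 22, 37, 19, -33, -11]
Insert 43:
  append 43 at index 7 → [40, 22, 37, 19, -33, -11, 43]
  43 > parent 37 at index 3, swap → [40, 22, 43, 19, -33, -11, 37]
  43 > parent 40 at index 1, swap → [43, 22, 40, 19, -33, -11, 37]
Insert 4:
  append 4 at index 8 → [43, 22, 40, 19, -33, -11, 37, 4] (no swap needed)
Insert -37:
  append -37 at index 9 → [43, 22, 40, 19, -33, -11, 37, 4, -37] (no swap needed)
Insert 48:
  append 48 at index 10 → [43, 22, 40, 19, -33, -11, 37, 4, -37, 48]
  48 > parent -33 at index 5, swap → [43, 22, 40, 19, 48, -11, 37, 4, -37, -33]
  48 > parent 22 at index 2, swap → [43, 48, 40, 19, 22, -11, 37, 4, -37, -33]
  48 > parent 43 at index 1, swap → [48, 43, 40, 19, 22, -11, 37, 4, -37, -33]
Insert -18:
  append -18 at index 11 → [48, 43, 40, 19, 22, -11, 37, 4, -37, -33, -18] (no swap needed)
Insert -39:
  append -39 at index 12 → [48, 43, 40, 19, 22, -11, 37, 4, -37, -33, -18, -39] (no swap needed)
resulting array: [48, 43, 40, 19, 22, -11, 37, 4, -37, -33, -18, -39]

-18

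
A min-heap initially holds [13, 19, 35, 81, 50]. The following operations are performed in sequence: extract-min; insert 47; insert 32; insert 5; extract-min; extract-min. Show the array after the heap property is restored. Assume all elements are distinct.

[32, 47, 35, 81, 50]

extract-min → returns 13:
  remove root 13; move last element 50 to root → [50, 19, 35, 81]
  50 vs smaller child 19 at index 1, swap → [19, 50, 35, 81]
insert 47:
  append 47 at index 4 → [19, 50, 35, 81, 47]
  47 < parent 50 at index 1, swap → [19, 47, 35, 81, 50]
insert 32:
  append 32 at index 5 → [19, 47, 35, 81, 50, 32]
  32 < parent 35 at index 2, swap → [19, 47, 32, 81, 50, 35]
insert 5:
  append 5 at index 6 → [19, 47, 32, 81, 50, 35, 5]
  5 < parent 32 at index 2, swap → [19, 47, 5, 81, 50, 35, 32]
  5 < parent 19 at index 0, swap → [5, 47, 19, 81, 50, 35, 32]
extract-min → returns 5:
  remove root 5; move last element 32 to root → [32, 47, 19, 81, 50, 35]
  32 vs smaller child 19 at index 2, swap → [19, 47, 32, 81, 50, 35]
extract-min → returns 19:
  remove root 19; move last element 35 to root → [35, 47, 32, 81, 50]
  35 vs smaller child 32 at index 2, swap → [32, 47, 35, 81, 50]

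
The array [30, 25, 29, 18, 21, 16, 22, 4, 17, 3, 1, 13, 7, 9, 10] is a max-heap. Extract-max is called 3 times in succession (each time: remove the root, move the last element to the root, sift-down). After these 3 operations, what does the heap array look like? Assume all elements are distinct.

extract-max #1 returns 30:
  remove root 30; move last element 10 to root → [10, 25, 29, 18, 21, 16, 22, 4, 17, 3, 1, 13, 7, 9]
  10 vs larger child 29 at index 2, swap → [29, 25, 10, 18, 21, 16, 22, 4, 17, 3, 1, 13, 7, 9]
  10 vs larger child 22 at index 6, swap → [29, 25, 22, 18, 21, 16, 10, 4, 17, 3, 1, 13, 7, 9]
extract-max #2 returns 29:
  remove root 29; move last element 9 to root → [9, 25, 22, 18, 21, 16, 10, 4, 17, 3, 1, 13, 7]
  9 vs larger child 25 at index 1, swap → [25, 9, 22, 18, 21, 16, 10, 4, 17, 3, 1, 13, 7]
  9 vs larger child 21 at index 4, swap → [25, 21, 22, 18, 9, 16, 10, 4, 17, 3, 1, 13, 7]
extract-max #3 returns 25:
  remove root 25; move last element 7 to root → [7, 21, 22, 18, 9, 16, 10, 4, 17, 3, 1, 13]
  7 vs larger child 22 at index 2, swap → [22, 21, 7, 18, 9, 16, 10, 4, 17, 3, 1, 13]
  7 vs larger child 16 at index 5, swap → [22, 21, 16, 18, 9, 7, 10, 4, 17, 3, 1, 13]
  7 vs only child 13 at index 11, swap → [22, 21, 16, 18, 9, 13, 10, 4, 17, 3, 1, 7]

[22, 21, 16, 18, 9, 13, 10, 4, 17, 3, 1, 7]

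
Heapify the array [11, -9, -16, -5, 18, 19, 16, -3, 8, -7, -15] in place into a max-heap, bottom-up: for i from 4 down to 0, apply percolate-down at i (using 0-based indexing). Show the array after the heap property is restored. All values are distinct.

[19, 18, 16, 8, -7, -16, 11, -3, -5, -9, -15]

sift down from index 4: already satisfies heap property
sift down from index 3:
  -5 vs larger child 8 at index 8, swap → [11, -9, -16, 8, 18, 19, 16, -3, -5, -7, -15]
sift down from index 2:
  -16 vs larger child 19 at index 5, swap → [11, -9, 19, 8, 18, -16, 16, -3, -5, -7, -15]
sift down from index 1:
  -9 vs larger child 18 at index 4, swap → [11, 18, 19, 8, -9, -16, 16, -3, -5, -7, -15]
  -9 vs larger child -7 at index 9, swap → [11, 18, 19, 8, -7, -16, 16, -3, -5, -9, -15]
sift down from index 0:
  11 vs larger child 19 at index 2, swap → [19, 18, 11, 8, -7, -16, 16, -3, -5, -9, -15]
  11 vs larger child 16 at index 6, swap → [19, 18, 16, 8, -7, -16, 11, -3, -5, -9, -15]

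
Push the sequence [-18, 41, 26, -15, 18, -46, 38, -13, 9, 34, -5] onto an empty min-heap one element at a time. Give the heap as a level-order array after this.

[-46, -15, -18, -13, -5, 26, 38, 41, 9, 34, 18]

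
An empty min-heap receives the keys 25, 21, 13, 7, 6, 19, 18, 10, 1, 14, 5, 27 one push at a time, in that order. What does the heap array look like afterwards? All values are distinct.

Insert 25:
  append 25 at index 0 → [25] (no swap needed)
Insert 21:
  append 21 at index 1 → [25, 21]
  21 < parent 25 at index 0, swap → [21, 25]
Insert 13:
  append 13 at index 2 → [21, 25, 13]
  13 < parent 21 at index 0, swap → [13, 25, 21]
Insert 7:
  append 7 at index 3 → [13, 25, 21, 7]
  7 < parent 25 at index 1, swap → [13, 7, 21, 25]
  7 < parent 13 at index 0, swap → [7, 13, 21, 25]
Insert 6:
  append 6 at index 4 → [7, 13, 21, 25, 6]
  6 < parent 13 at index 1, swap → [7, 6, 21, 25, 13]
  6 < parent 7 at index 0, swap → [6, 7, 21, 25, 13]
Insert 19:
  append 19 at index 5 → [6, 7, 21, 25, 13, 19]
  19 < parent 21 at index 2, swap → [6, 7, 19, 25, 13, 21]
Insert 18:
  append 18 at index 6 → [6, 7, 19, 25, 13, 21, 18]
  18 < parent 19 at index 2, swap → [6, 7, 18, 25, 13, 21, 19]
Insert 10:
  append 10 at index 7 → [6, 7, 18, 25, 13, 21, 19, 10]
  10 < parent 25 at index 3, swap → [6, 7, 18, 10, 13, 21, 19, 25]
Insert 1:
  append 1 at index 8 → [6, 7, 18, 10, 13, 21, 19, 25, 1]
  1 < parent 10 at index 3, swap → [6, 7, 18, 1, 13, 21, 19, 25, 10]
  1 < parent 7 at index 1, swap → [6, 1, 18, 7, 13, 21, 19, 25, 10]
  1 < parent 6 at index 0, swap → [1, 6, 18, 7, 13, 21, 19, 25, 10]
Insert 14:
  append 14 at index 9 → [1, 6, 18, 7, 13, 21, 19, 25, 10, 14] (no swap needed)
Insert 5:
  append 5 at index 10 → [1, 6, 18, 7, 13, 21, 19, 25, 10, 14, 5]
  5 < parent 13 at index 4, swap → [1, 6, 18, 7, 5, 21, 19, 25, 10, 14, 13]
  5 < parent 6 at index 1, swap → [1, 5, 18, 7, 6, 21, 19, 25, 10, 14, 13]
Insert 27:
  append 27 at index 11 → [1, 5, 18, 7, 6, 21, 19, 25, 10, 14, 13, 27] (no swap needed)

[1, 5, 18, 7, 6, 21, 19, 25, 10, 14, 13, 27]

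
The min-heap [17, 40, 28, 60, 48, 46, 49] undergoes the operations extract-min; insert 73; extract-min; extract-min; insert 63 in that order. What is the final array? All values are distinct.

extract-min → returns 17:
  remove root 17; move last element 49 to root → [49, 40, 28, 60, 48, 46]
  49 vs smaller child 28 at index 2, swap → [28, 40, 49, 60, 48, 46]
  49 vs only child 46 at index 5, swap → [28, 40, 46, 60, 48, 49]
insert 73:
  append 73 at index 6 → [28, 40, 46, 60, 48, 49, 73] (no swap needed)
extract-min → returns 28:
  remove root 28; move last element 73 to root → [73, 40, 46, 60, 48, 49]
  73 vs smaller child 40 at index 1, swap → [40, 73, 46, 60, 48, 49]
  73 vs smaller child 48 at index 4, swap → [40, 48, 46, 60, 73, 49]
extract-min → returns 40:
  remove root 40; move last element 49 to root → [49, 48, 46, 60, 73]
  49 vs smaller child 46 at index 2, swap → [46, 48, 49, 60, 73]
insert 63:
  append 63 at index 5 → [46, 48, 49, 60, 73, 63] (no swap needed)

[46, 48, 49, 60, 73, 63]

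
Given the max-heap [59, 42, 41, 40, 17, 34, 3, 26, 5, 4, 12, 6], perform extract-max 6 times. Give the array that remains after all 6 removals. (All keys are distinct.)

extract-max #1 returns 59:
  remove root 59; move last element 6 to root → [6, 42, 41, 40, 17, 34, 3, 26, 5, 4, 12]
  6 vs larger child 42 at index 1, swap → [42, 6, 41, 40, 17, 34, 3, 26, 5, 4, 12]
  6 vs larger child 40 at index 3, swap → [42, 40, 41, 6, 17, 34, 3, 26, 5, 4, 12]
  6 vs larger child 26 at index 7, swap → [42, 40, 41, 26, 17, 34, 3, 6, 5, 4, 12]
extract-max #2 returns 42:
  remove root 42; move last element 12 to root → [12, 40, 41, 26, 17, 34, 3, 6, 5, 4]
  12 vs larger child 41 at index 2, swap → [41, 40, 12, 26, 17, 34, 3, 6, 5, 4]
  12 vs larger child 34 at index 5, swap → [41, 40, 34, 26, 17, 12, 3, 6, 5, 4]
extract-max #3 returns 41:
  remove root 41; move last element 4 to root → [4, 40, 34, 26, 17, 12, 3, 6, 5]
  4 vs larger child 40 at index 1, swap → [40, 4, 34, 26, 17, 12, 3, 6, 5]
  4 vs larger child 26 at index 3, swap → [40, 26, 34, 4, 17, 12, 3, 6, 5]
  4 vs larger child 6 at index 7, swap → [40, 26, 34, 6, 17, 12, 3, 4, 5]
extract-max #4 returns 40:
  remove root 40; move last element 5 to root → [5, 26, 34, 6, 17, 12, 3, 4]
  5 vs larger child 34 at index 2, swap → [34, 26, 5, 6, 17, 12, 3, 4]
  5 vs larger child 12 at index 5, swap → [34, 26, 12, 6, 17, 5, 3, 4]
extract-max #5 returns 34:
  remove root 34; move last element 4 to root → [4, 26, 12, 6, 17, 5, 3]
  4 vs larger child 26 at index 1, swap → [26, 4, 12, 6, 17, 5, 3]
  4 vs larger child 17 at index 4, swap → [26, 17, 12, 6, 4, 5, 3]
extract-max #6 returns 26:
  remove root 26; move last element 3 to root → [3, 17, 12, 6, 4, 5]
  3 vs larger child 17 at index 1, swap → [17, 3, 12, 6, 4, 5]
  3 vs larger child 6 at index 3, swap → [17, 6, 12, 3, 4, 5]

[17, 6, 12, 3, 4, 5]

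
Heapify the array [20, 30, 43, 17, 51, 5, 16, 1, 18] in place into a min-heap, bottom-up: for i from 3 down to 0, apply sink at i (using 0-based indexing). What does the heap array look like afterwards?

[1, 17, 5, 18, 51, 43, 16, 30, 20]

sift down from index 3:
  17 vs smaller child 1 at index 7, swap → [20, 30, 43, 1, 51, 5, 16, 17, 18]
sift down from index 2:
  43 vs smaller child 5 at index 5, swap → [20, 30, 5, 1, 51, 43, 16, 17, 18]
sift down from index 1:
  30 vs smaller child 1 at index 3, swap → [20, 1, 5, 30, 51, 43, 16, 17, 18]
  30 vs smaller child 17 at index 7, swap → [20, 1, 5, 17, 51, 43, 16, 30, 18]
sift down from index 0:
  20 vs smaller child 1 at index 1, swap → [1, 20, 5, 17, 51, 43, 16, 30, 18]
  20 vs smaller child 17 at index 3, swap → [1, 17, 5, 20, 51, 43, 16, 30, 18]
  20 vs smaller child 18 at index 8, swap → [1, 17, 5, 18, 51, 43, 16, 30, 20]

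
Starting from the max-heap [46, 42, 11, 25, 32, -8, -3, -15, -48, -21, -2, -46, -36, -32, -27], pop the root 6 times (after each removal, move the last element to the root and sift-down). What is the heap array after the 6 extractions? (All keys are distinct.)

[-3, -15, -8, -27, -21, -36, -46, -32, -48]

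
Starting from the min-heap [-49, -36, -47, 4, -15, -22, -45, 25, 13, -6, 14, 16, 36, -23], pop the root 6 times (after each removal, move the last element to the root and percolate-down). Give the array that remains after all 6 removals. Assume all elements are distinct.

[-15, -6, 14, 4, 13, 16, 36, 25]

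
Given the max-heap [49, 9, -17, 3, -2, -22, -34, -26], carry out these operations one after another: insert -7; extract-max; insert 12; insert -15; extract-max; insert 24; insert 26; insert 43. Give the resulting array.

[43, 24, 26, -7, 9, -17, -34, -26, -15, -2, 3, -22]

insert -7:
  append -7 at index 8 → [49, 9, -17, 3, -2, -22, -34, -26, -7] (no swap needed)
extract-max → returns 49:
  remove root 49; move last element -7 to root → [-7, 9, -17, 3, -2, -22, -34, -26]
  -7 vs larger child 9 at index 1, swap → [9, -7, -17, 3, -2, -22, -34, -26]
  -7 vs larger child 3 at index 3, swap → [9, 3, -17, -7, -2, -22, -34, -26]
insert 12:
  append 12 at index 8 → [9, 3, -17, -7, -2, -22, -34, -26, 12]
  12 > parent -7 at index 3, swap → [9, 3, -17, 12, -2, -22, -34, -26, -7]
  12 > parent 3 at index 1, swap → [9, 12, -17, 3, -2, -22, -34, -26, -7]
  12 > parent 9 at index 0, swap → [12, 9, -17, 3, -2, -22, -34, -26, -7]
insert -15:
  append -15 at index 9 → [12, 9, -17, 3, -2, -22, -34, -26, -7, -15] (no swap needed)
extract-max → returns 12:
  remove root 12; move last element -15 to root → [-15, 9, -17, 3, -2, -22, -34, -26, -7]
  -15 vs larger child 9 at index 1, swap → [9, -15, -17, 3, -2, -22, -34, -26, -7]
  -15 vs larger child 3 at index 3, swap → [9, 3, -17, -15, -2, -22, -34, -26, -7]
  -15 vs larger child -7 at index 8, swap → [9, 3, -17, -7, -2, -22, -34, -26, -15]
insert 24:
  append 24 at index 9 → [9, 3, -17, -7, -2, -22, -34, -26, -15, 24]
  24 > parent -2 at index 4, swap → [9, 3, -17, -7, 24, -22, -34, -26, -15, -2]
  24 > parent 3 at index 1, swap → [9, 24, -17, -7, 3, -22, -34, -26, -15, -2]
  24 > parent 9 at index 0, swap → [24, 9, -17, -7, 3, -22, -34, -26, -15, -2]
insert 26:
  append 26 at index 10 → [24, 9, -17, -7, 3, -22, -34, -26, -15, -2, 26]
  26 > parent 3 at index 4, swap → [24, 9, -17, -7, 26, -22, -34, -26, -15, -2, 3]
  26 > parent 9 at index 1, swap → [24, 26, -17, -7, 9, -22, -34, -26, -15, -2, 3]
  26 > parent 24 at index 0, swap → [26, 24, -17, -7, 9, -22, -34, -26, -15, -2, 3]
insert 43:
  append 43 at index 11 → [26, 24, -17, -7, 9, -22, -34, -26, -15, -2, 3, 43]
  43 > parent -22 at index 5, swap → [26, 24, -17, -7, 9, 43, -34, -26, -15, -2, 3, -22]
  43 > parent -17 at index 2, swap → [26, 24, 43, -7, 9, -17, -34, -26, -15, -2, 3, -22]
  43 > parent 26 at index 0, swap → [43, 24, 26, -7, 9, -17, -34, -26, -15, -2, 3, -22]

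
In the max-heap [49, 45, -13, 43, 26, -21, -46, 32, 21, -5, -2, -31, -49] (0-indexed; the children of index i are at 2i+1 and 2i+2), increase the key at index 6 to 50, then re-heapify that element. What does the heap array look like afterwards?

[50, 45, 49, 43, 26, -21, -13, 32, 21, -5, -2, -31, -49]

set index 6 from -46 to 50 → [49, 45, -13, 43, 26, -21, 50, 32, 21, -5, -2, -31, -49]
50 > parent -13 at index 2, swap → [49, 45, 50, 43, 26, -21, -13, 32, 21, -5, -2, -31, -49]
50 > parent 49 at index 0, swap → [50, 45, 49, 43, 26, -21, -13, 32, 21, -5, -2, -31, -49]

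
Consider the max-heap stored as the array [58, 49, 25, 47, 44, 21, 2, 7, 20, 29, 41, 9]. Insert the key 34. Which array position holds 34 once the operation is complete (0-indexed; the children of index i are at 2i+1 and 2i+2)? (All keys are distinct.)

append 34 at index 12 → [58, 49, 25, 47, 44, 21, 2, 7, 20, 29, 41, 9, 34]
34 > parent 21 at index 5, swap → [58, 49, 25, 47, 44, 34, 2, 7, 20, 29, 41, 9, 21]
34 > parent 25 at index 2, swap → [58, 49, 34, 47, 44, 25, 2, 7, 20, 29, 41, 9, 21]
resulting array: [58, 49, 34, 47, 44, 25, 2, 7, 20, 29, 41, 9, 21]

2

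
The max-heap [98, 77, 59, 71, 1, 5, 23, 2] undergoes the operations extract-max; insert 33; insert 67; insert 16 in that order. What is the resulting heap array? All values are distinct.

[77, 71, 59, 67, 16, 5, 23, 2, 33, 1]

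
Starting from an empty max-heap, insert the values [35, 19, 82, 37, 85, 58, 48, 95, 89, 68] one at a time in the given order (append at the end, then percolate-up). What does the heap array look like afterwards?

[95, 89, 58, 85, 68, 35, 48, 19, 82, 37]

Insert 35:
  append 35 at index 0 → [35] (no swap needed)
Insert 19:
  append 19 at index 1 → [35, 19] (no swap needed)
Insert 82:
  append 82 at index 2 → [35, 19, 82]
  82 > parent 35 at index 0, swap → [82, 19, 35]
Insert 37:
  append 37 at index 3 → [82, 19, 35, 37]
  37 > parent 19 at index 1, swap → [82, 37, 35, 19]
Insert 85:
  append 85 at index 4 → [82, 37, 35, 19, 85]
  85 > parent 37 at index 1, swap → [82, 85, 35, 19, 37]
  85 > parent 82 at index 0, swap → [85, 82, 35, 19, 37]
Insert 58:
  append 58 at index 5 → [85, 82, 35, 19, 37, 58]
  58 > parent 35 at index 2, swap → [85, 82, 58, 19, 37, 35]
Insert 48:
  append 48 at index 6 → [85, 82, 58, 19, 37, 35, 48] (no swap needed)
Insert 95:
  append 95 at index 7 → [85, 82, 58, 19, 37, 35, 48, 95]
  95 > parent 19 at index 3, swap → [85, 82, 58, 95, 37, 35, 48, 19]
  95 > parent 82 at index 1, swap → [85, 95, 58, 82, 37, 35, 48, 19]
  95 > parent 85 at index 0, swap → [95, 85, 58, 82, 37, 35, 48, 19]
Insert 89:
  append 89 at index 8 → [95, 85, 58, 82, 37, 35, 48, 19, 89]
  89 > parent 82 at index 3, swap → [95, 85, 58, 89, 37, 35, 48, 19, 82]
  89 > parent 85 at index 1, swap → [95, 89, 58, 85, 37, 35, 48, 19, 82]
Insert 68:
  append 68 at index 9 → [95, 89, 58, 85, 37, 35, 48, 19, 82, 68]
  68 > parent 37 at index 4, swap → [95, 89, 58, 85, 68, 35, 48, 19, 82, 37]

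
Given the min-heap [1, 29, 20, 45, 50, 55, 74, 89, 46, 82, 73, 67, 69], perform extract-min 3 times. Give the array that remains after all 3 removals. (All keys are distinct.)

extract-min #1 returns 1:
  remove root 1; move last element 69 to root → [69, 29, 20, 45, 50, 55, 74, 89, 46, 82, 73, 67]
  69 vs smaller child 20 at index 2, swap → [20, 29, 69, 45, 50, 55, 74, 89, 46, 82, 73, 67]
  69 vs smaller child 55 at index 5, swap → [20, 29, 55, 45, 50, 69, 74, 89, 46, 82, 73, 67]
  69 vs only child 67 at index 11, swap → [20, 29, 55, 45, 50, 67, 74, 89, 46, 82, 73, 69]
extract-min #2 returns 20:
  remove root 20; move last element 69 to root → [69, 29, 55, 45, 50, 67, 74, 89, 46, 82, 73]
  69 vs smaller child 29 at index 1, swap → [29, 69, 55, 45, 50, 67, 74, 89, 46, 82, 73]
  69 vs smaller child 45 at index 3, swap → [29, 45, 55, 69, 50, 67, 74, 89, 46, 82, 73]
  69 vs smaller child 46 at index 8, swap → [29, 45, 55, 46, 50, 67, 74, 89, 69, 82, 73]
extract-min #3 returns 29:
  remove root 29; move last element 73 to root → [73, 45, 55, 46, 50, 67, 74, 89, 69, 82]
  73 vs smaller child 45 at index 1, swap → [45, 73, 55, 46, 50, 67, 74, 89, 69, 82]
  73 vs smaller child 46 at index 3, swap → [45, 46, 55, 73, 50, 67, 74, 89, 69, 82]
  73 vs smaller child 69 at index 8, swap → [45, 46, 55, 69, 50, 67, 74, 89, 73, 82]

[45, 46, 55, 69, 50, 67, 74, 89, 73, 82]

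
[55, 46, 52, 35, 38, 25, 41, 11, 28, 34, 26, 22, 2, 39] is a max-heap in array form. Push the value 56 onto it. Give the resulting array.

[56, 46, 55, 35, 38, 25, 52, 11, 28, 34, 26, 22, 2, 39, 41]

append 56 at index 14 → [55, 46, 52, 35, 38, 25, 41, 11, 28, 34, 26, 22, 2, 39, 56]
56 > parent 41 at index 6, swap → [55, 46, 52, 35, 38, 25, 56, 11, 28, 34, 26, 22, 2, 39, 41]
56 > parent 52 at index 2, swap → [55, 46, 56, 35, 38, 25, 52, 11, 28, 34, 26, 22, 2, 39, 41]
56 > parent 55 at index 0, swap → [56, 46, 55, 35, 38, 25, 52, 11, 28, 34, 26, 22, 2, 39, 41]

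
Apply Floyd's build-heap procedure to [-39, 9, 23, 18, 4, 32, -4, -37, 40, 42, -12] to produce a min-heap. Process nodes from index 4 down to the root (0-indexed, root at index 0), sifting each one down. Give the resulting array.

[-39, -37, -4, 9, -12, 32, 23, 18, 40, 42, 4]

sift down from index 4:
  4 vs smaller child -12 at index 10, swap → [-39, 9, 23, 18, -12, 32, -4, -37, 40, 42, 4]
sift down from index 3:
  18 vs smaller child -37 at index 7, swap → [-39, 9, 23, -37, -12, 32, -4, 18, 40, 42, 4]
sift down from index 2:
  23 vs smaller child -4 at index 6, swap → [-39, 9, -4, -37, -12, 32, 23, 18, 40, 42, 4]
sift down from index 1:
  9 vs smaller child -37 at index 3, swap → [-39, -37, -4, 9, -12, 32, 23, 18, 40, 42, 4]
sift down from index 0: already satisfies heap property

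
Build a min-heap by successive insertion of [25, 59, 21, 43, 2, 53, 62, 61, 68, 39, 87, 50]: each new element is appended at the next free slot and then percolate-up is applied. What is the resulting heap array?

Insert 25:
  append 25 at index 0 → [25] (no swap needed)
Insert 59:
  append 59 at index 1 → [25, 59] (no swap needed)
Insert 21:
  append 21 at index 2 → [25, 59, 21]
  21 < parent 25 at index 0, swap → [21, 59, 25]
Insert 43:
  append 43 at index 3 → [21, 59, 25, 43]
  43 < parent 59 at index 1, swap → [21, 43, 25, 59]
Insert 2:
  append 2 at index 4 → [21, 43, 25, 59, 2]
  2 < parent 43 at index 1, swap → [21, 2, 25, 59, 43]
  2 < parent 21 at index 0, swap → [2, 21, 25, 59, 43]
Insert 53:
  append 53 at index 5 → [2, 21, 25, 59, 43, 53] (no swap needed)
Insert 62:
  append 62 at index 6 → [2, 21, 25, 59, 43, 53, 62] (no swap needed)
Insert 61:
  append 61 at index 7 → [2, 21, 25, 59, 43, 53, 62, 61] (no swap needed)
Insert 68:
  append 68 at index 8 → [2, 21, 25, 59, 43, 53, 62, 61, 68] (no swap needed)
Insert 39:
  append 39 at index 9 → [2, 21, 25, 59, 43, 53, 62, 61, 68, 39]
  39 < parent 43 at index 4, swap → [2, 21, 25, 59, 39, 53, 62, 61, 68, 43]
Insert 87:
  append 87 at index 10 → [2, 21, 25, 59, 39, 53, 62, 61, 68, 43, 87] (no swap needed)
Insert 50:
  append 50 at index 11 → [2, 21, 25, 59, 39, 53, 62, 61, 68, 43, 87, 50]
  50 < parent 53 at index 5, swap → [2, 21, 25, 59, 39, 50, 62, 61, 68, 43, 87, 53]

[2, 21, 25, 59, 39, 50, 62, 61, 68, 43, 87, 53]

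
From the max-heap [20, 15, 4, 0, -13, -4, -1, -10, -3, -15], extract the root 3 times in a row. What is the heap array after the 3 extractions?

extract-max #1 returns 20:
  remove root 20; move last element -15 to root → [-15, 15, 4, 0, -13, -4, -1, -10, -3]
  -15 vs larger child 15 at index 1, swap → [15, -15, 4, 0, -13, -4, -1, -10, -3]
  -15 vs larger child 0 at index 3, swap → [15, 0, 4, -15, -13, -4, -1, -10, -3]
  -15 vs larger child -3 at index 8, swap → [15, 0, 4, -3, -13, -4, -1, -10, -15]
extract-max #2 returns 15:
  remove root 15; move last element -15 to root → [-15, 0, 4, -3, -13, -4, -1, -10]
  -15 vs larger child 4 at index 2, swap → [4, 0, -15, -3, -13, -4, -1, -10]
  -15 vs larger child -1 at index 6, swap → [4, 0, -1, -3, -13, -4, -15, -10]
extract-max #3 returns 4:
  remove root 4; move last element -10 to root → [-10, 0, -1, -3, -13, -4, -15]
  -10 vs larger child 0 at index 1, swap → [0, -10, -1, -3, -13, -4, -15]
  -10 vs larger child -3 at index 3, swap → [0, -3, -1, -10, -13, -4, -15]

[0, -3, -1, -10, -13, -4, -15]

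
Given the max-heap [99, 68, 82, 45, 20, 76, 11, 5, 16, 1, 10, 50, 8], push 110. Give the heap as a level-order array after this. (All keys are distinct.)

append 110 at index 13 → [99, 68, 82, 45, 20, 76, 11, 5, 16, 1, 10, 50, 8, 110]
110 > parent 11 at index 6, swap → [99, 68, 82, 45, 20, 76, 110, 5, 16, 1, 10, 50, 8, 11]
110 > parent 82 at index 2, swap → [99, 68, 110, 45, 20, 76, 82, 5, 16, 1, 10, 50, 8, 11]
110 > parent 99 at index 0, swap → [110, 68, 99, 45, 20, 76, 82, 5, 16, 1, 10, 50, 8, 11]

[110, 68, 99, 45, 20, 76, 82, 5, 16, 1, 10, 50, 8, 11]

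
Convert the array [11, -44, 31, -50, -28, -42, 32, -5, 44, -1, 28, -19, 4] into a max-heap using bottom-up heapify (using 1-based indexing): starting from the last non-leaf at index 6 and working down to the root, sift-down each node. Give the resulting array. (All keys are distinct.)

sift down from index 6:
  -42 vs larger child 4 at index 13, swap → [11, -44, 31, -50, -28, 4, 32, -5, 44, -1, 28, -19, -42]
sift down from index 5:
  -28 vs larger child 28 at index 11, swap → [11, -44, 31, -50, 28, 4, 32, -5, 44, -1, -28, -19, -42]
sift down from index 4:
  -50 vs larger child 44 at index 9, swap → [11, -44, 31, 44, 28, 4, 32, -5, -50, -1, -28, -19, -42]
sift down from index 3:
  31 vs larger child 32 at index 7, swap → [11, -44, 32, 44, 28, 4, 31, -5, -50, -1, -28, -19, -42]
sift down from index 2:
  -44 vs larger child 44 at index 4, swap → [11, 44, 32, -44, 28, 4, 31, -5, -50, -1, -28, -19, -42]
  -44 vs larger child -5 at index 8, swap → [11, 44, 32, -5, 28, 4, 31, -44, -50, -1, -28, -19, -42]
sift down from index 1:
  11 vs larger child 44 at index 2, swap → [44, 11, 32, -5, 28, 4, 31, -44, -50, -1, -28, -19, -42]
  11 vs larger child 28 at index 5, swap → [44, 28, 32, -5, 11, 4, 31, -44, -50, -1, -28, -19, -42]

[44, 28, 32, -5, 11, 4, 31, -44, -50, -1, -28, -19, -42]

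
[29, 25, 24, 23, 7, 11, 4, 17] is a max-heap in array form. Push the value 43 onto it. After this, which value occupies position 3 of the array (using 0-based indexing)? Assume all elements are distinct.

append 43 at index 8 → [29, 25, 24, 23, 7, 11, 4, 17, 43]
43 > parent 23 at index 3, swap → [29, 25, 24, 43, 7, 11, 4, 17, 23]
43 > parent 25 at index 1, swap → [29, 43, 24, 25, 7, 11, 4, 17, 23]
43 > parent 29 at index 0, swap → [43, 29, 24, 25, 7, 11, 4, 17, 23]
resulting array: [43, 29, 24, 25, 7, 11, 4, 17, 23]

25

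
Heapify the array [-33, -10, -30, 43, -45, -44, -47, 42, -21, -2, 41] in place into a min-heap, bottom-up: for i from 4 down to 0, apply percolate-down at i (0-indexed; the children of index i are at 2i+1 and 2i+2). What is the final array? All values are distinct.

[-47, -45, -44, -21, -10, -33, -30, 42, 43, -2, 41]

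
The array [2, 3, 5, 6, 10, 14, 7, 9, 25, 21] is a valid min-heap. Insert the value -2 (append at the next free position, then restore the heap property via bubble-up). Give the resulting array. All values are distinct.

[-2, 2, 5, 6, 3, 14, 7, 9, 25, 21, 10]

append -2 at index 10 → [2, 3, 5, 6, 10, 14, 7, 9, 25, 21, -2]
-2 < parent 10 at index 4, swap → [2, 3, 5, 6, -2, 14, 7, 9, 25, 21, 10]
-2 < parent 3 at index 1, swap → [2, -2, 5, 6, 3, 14, 7, 9, 25, 21, 10]
-2 < parent 2 at index 0, swap → [-2, 2, 5, 6, 3, 14, 7, 9, 25, 21, 10]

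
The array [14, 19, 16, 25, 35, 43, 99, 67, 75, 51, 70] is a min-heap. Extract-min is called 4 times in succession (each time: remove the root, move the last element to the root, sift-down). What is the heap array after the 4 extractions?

[35, 51, 43, 67, 75, 70, 99]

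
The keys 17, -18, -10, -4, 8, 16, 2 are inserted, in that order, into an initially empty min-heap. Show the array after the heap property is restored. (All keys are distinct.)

[-18, -4, -10, 17, 8, 16, 2]

Insert 17:
  append 17 at index 0 → [17] (no swap needed)
Insert -18:
  append -18 at index 1 → [17, -18]
  -18 < parent 17 at index 0, swap → [-18, 17]
Insert -10:
  append -10 at index 2 → [-18, 17, -10] (no swap needed)
Insert -4:
  append -4 at index 3 → [-18, 17, -10, -4]
  -4 < parent 17 at index 1, swap → [-18, -4, -10, 17]
Insert 8:
  append 8 at index 4 → [-18, -4, -10, 17, 8] (no swap needed)
Insert 16:
  append 16 at index 5 → [-18, -4, -10, 17, 8, 16] (no swap needed)
Insert 2:
  append 2 at index 6 → [-18, -4, -10, 17, 8, 16, 2] (no swap needed)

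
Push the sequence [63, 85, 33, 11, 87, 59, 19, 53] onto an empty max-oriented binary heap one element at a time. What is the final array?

Insert 63:
  append 63 at index 0 → [63] (no swap needed)
Insert 85:
  append 85 at index 1 → [63, 85]
  85 > parent 63 at index 0, swap → [85, 63]
Insert 33:
  append 33 at index 2 → [85, 63, 33] (no swap needed)
Insert 11:
  append 11 at index 3 → [85, 63, 33, 11] (no swap needed)
Insert 87:
  append 87 at index 4 → [85, 63, 33, 11, 87]
  87 > parent 63 at index 1, swap → [85, 87, 33, 11, 63]
  87 > parent 85 at index 0, swap → [87, 85, 33, 11, 63]
Insert 59:
  append 59 at index 5 → [87, 85, 33, 11, 63, 59]
  59 > parent 33 at index 2, swap → [87, 85, 59, 11, 63, 33]
Insert 19:
  append 19 at index 6 → [87, 85, 59, 11, 63, 33, 19] (no swap needed)
Insert 53:
  append 53 at index 7 → [87, 85, 59, 11, 63, 33, 19, 53]
  53 > parent 11 at index 3, swap → [87, 85, 59, 53, 63, 33, 19, 11]

[87, 85, 59, 53, 63, 33, 19, 11]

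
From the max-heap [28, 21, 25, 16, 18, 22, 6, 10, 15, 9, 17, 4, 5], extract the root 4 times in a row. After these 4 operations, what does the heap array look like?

[18, 17, 6, 16, 9, 5, 4, 10, 15]

extract-max #1 returns 28:
  remove root 28; move last element 5 to root → [5, 21, 25, 16, 18, 22, 6, 10, 15, 9, 17, 4]
  5 vs larger child 25 at index 2, swap → [25, 21, 5, 16, 18, 22, 6, 10, 15, 9, 17, 4]
  5 vs larger child 22 at index 5, swap → [25, 21, 22, 16, 18, 5, 6, 10, 15, 9, 17, 4]
extract-max #2 returns 25:
  remove root 25; move last element 4 to root → [4, 21, 22, 16, 18, 5, 6, 10, 15, 9, 17]
  4 vs larger child 22 at index 2, swap → [22, 21, 4, 16, 18, 5, 6, 10, 15, 9, 17]
  4 vs larger child 6 at index 6, swap → [22, 21, 6, 16, 18, 5, 4, 10, 15, 9, 17]
extract-max #3 returns 22:
  remove root 22; move last element 17 to root → [17, 21, 6, 16, 18, 5, 4, 10, 15, 9]
  17 vs larger child 21 at index 1, swap → [21, 17, 6, 16, 18, 5, 4, 10, 15, 9]
  17 vs larger child 18 at index 4, swap → [21, 18, 6, 16, 17, 5, 4, 10, 15, 9]
extract-max #4 returns 21:
  remove root 21; move last element 9 to root → [9, 18, 6, 16, 17, 5, 4, 10, 15]
  9 vs larger child 18 at index 1, swap → [18, 9, 6, 16, 17, 5, 4, 10, 15]
  9 vs larger child 17 at index 4, swap → [18, 17, 6, 16, 9, 5, 4, 10, 15]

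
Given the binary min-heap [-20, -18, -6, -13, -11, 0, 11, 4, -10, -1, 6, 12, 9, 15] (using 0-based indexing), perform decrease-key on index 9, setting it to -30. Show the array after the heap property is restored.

[-30, -20, -6, -13, -18, 0, 11, 4, -10, -11, 6, 12, 9, 15]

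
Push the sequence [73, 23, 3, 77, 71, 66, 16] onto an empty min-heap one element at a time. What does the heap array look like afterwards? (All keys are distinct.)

Insert 73:
  append 73 at index 0 → [73] (no swap needed)
Insert 23:
  append 23 at index 1 → [73, 23]
  23 < parent 73 at index 0, swap → [23, 73]
Insert 3:
  append 3 at index 2 → [23, 73, 3]
  3 < parent 23 at index 0, swap → [3, 73, 23]
Insert 77:
  append 77 at index 3 → [3, 73, 23, 77] (no swap needed)
Insert 71:
  append 71 at index 4 → [3, 73, 23, 77, 71]
  71 < parent 73 at index 1, swap → [3, 71, 23, 77, 73]
Insert 66:
  append 66 at index 5 → [3, 71, 23, 77, 73, 66] (no swap needed)
Insert 16:
  append 16 at index 6 → [3, 71, 23, 77, 73, 66, 16]
  16 < parent 23 at index 2, swap → [3, 71, 16, 77, 73, 66, 23]

[3, 71, 16, 77, 73, 66, 23]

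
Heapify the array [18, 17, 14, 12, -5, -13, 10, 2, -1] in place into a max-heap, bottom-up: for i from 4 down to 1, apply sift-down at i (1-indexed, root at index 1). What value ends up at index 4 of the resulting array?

12

sift down from index 4: already satisfies heap property
sift down from index 3: already satisfies heap property
sift down from index 2: already satisfies heap property
sift down from index 1: already satisfies heap property
resulting array: [18, 17, 14, 12, -5, -13, 10, 2, -1]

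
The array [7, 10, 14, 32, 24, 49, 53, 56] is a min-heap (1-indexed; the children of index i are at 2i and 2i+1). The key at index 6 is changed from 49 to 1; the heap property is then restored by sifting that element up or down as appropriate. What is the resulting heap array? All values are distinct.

[1, 10, 7, 32, 24, 14, 53, 56]

set index 6 from 49 to 1 → [7, 10, 14, 32, 24, 1, 53, 56]
1 < parent 14 at index 3, swap → [7, 10, 1, 32, 24, 14, 53, 56]
1 < parent 7 at index 1, swap → [1, 10, 7, 32, 24, 14, 53, 56]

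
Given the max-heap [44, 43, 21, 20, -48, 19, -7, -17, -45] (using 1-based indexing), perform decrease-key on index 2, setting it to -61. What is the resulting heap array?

[44, 20, 21, -17, -48, 19, -7, -61, -45]

set index 2 from 43 to -61 → [44, -61, 21, 20, -48, 19, -7, -17, -45]
-61 vs larger child 20 at index 4, swap → [44, 20, 21, -61, -48, 19, -7, -17, -45]
-61 vs larger child -17 at index 8, swap → [44, 20, 21, -17, -48, 19, -7, -61, -45]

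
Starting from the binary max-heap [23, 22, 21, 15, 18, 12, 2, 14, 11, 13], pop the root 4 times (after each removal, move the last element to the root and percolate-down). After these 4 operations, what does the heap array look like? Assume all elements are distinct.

[15, 14, 12, 2, 13, 11]

extract-max #1 returns 23:
  remove root 23; move last element 13 to root → [13, 22, 21, 15, 18, 12, 2, 14, 11]
  13 vs larger child 22 at index 1, swap → [22, 13, 21, 15, 18, 12, 2, 14, 11]
  13 vs larger child 18 at index 4, swap → [22, 18, 21, 15, 13, 12, 2, 14, 11]
extract-max #2 returns 22:
  remove root 22; move last element 11 to root → [11, 18, 21, 15, 13, 12, 2, 14]
  11 vs larger child 21 at index 2, swap → [21, 18, 11, 15, 13, 12, 2, 14]
  11 vs larger child 12 at index 5, swap → [21, 18, 12, 15, 13, 11, 2, 14]
extract-max #3 returns 21:
  remove root 21; move last element 14 to root → [14, 18, 12, 15, 13, 11, 2]
  14 vs larger child 18 at index 1, swap → [18, 14, 12, 15, 13, 11, 2]
  14 vs larger child 15 at index 3, swap → [18, 15, 12, 14, 13, 11, 2]
extract-max #4 returns 18:
  remove root 18; move last element 2 to root → [2, 15, 12, 14, 13, 11]
  2 vs larger child 15 at index 1, swap → [15, 2, 12, 14, 13, 11]
  2 vs larger child 14 at index 3, swap → [15, 14, 12, 2, 13, 11]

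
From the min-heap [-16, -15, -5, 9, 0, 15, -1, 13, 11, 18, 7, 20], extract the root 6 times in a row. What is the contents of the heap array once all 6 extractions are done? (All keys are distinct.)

[9, 11, 15, 13, 20, 18]

extract-min #1 returns -16:
  remove root -16; move last element 20 to root → [20, -15, -5, 9, 0, 15, -1, 13, 11, 18, 7]
  20 vs smaller child -15 at index 1, swap → [-15, 20, -5, 9, 0, 15, -1, 13, 11, 18, 7]
  20 vs smaller child 0 at index 4, swap → [-15, 0, -5, 9, 20, 15, -1, 13, 11, 18, 7]
  20 vs smaller child 7 at index 10, swap → [-15, 0, -5, 9, 7, 15, -1, 13, 11, 18, 20]
extract-min #2 returns -15:
  remove root -15; move last element 20 to root → [20, 0, -5, 9, 7, 15, -1, 13, 11, 18]
  20 vs smaller child -5 at index 2, swap → [-5, 0, 20, 9, 7, 15, -1, 13, 11, 18]
  20 vs smaller child -1 at index 6, swap → [-5, 0, -1, 9, 7, 15, 20, 13, 11, 18]
extract-min #3 returns -5:
  remove root -5; move last element 18 to root → [18, 0, -1, 9, 7, 15, 20, 13, 11]
  18 vs smaller child -1 at index 2, swap → [-1, 0, 18, 9, 7, 15, 20, 13, 11]
  18 vs smaller child 15 at index 5, swap → [-1, 0, 15, 9, 7, 18, 20, 13, 11]
extract-min #4 returns -1:
  remove root -1; move last element 11 to root → [11, 0, 15, 9, 7, 18, 20, 13]
  11 vs smaller child 0 at index 1, swap → [0, 11, 15, 9, 7, 18, 20, 13]
  11 vs smaller child 7 at index 4, swap → [0, 7, 15, 9, 11, 18, 20, 13]
extract-min #5 returns 0:
  remove root 0; move last element 13 to root → [13, 7, 15, 9, 11, 18, 20]
  13 vs smaller child 7 at index 1, swap → [7, 13, 15, 9, 11, 18, 20]
  13 vs smaller child 9 at index 3, swap → [7, 9, 15, 13, 11, 18, 20]
extract-min #6 returns 7:
  remove root 7; move last element 20 to root → [20, 9, 15, 13, 11, 18]
  20 vs smaller child 9 at index 1, swap → [9, 20, 15, 13, 11, 18]
  20 vs smaller child 11 at index 4, swap → [9, 11, 15, 13, 20, 18]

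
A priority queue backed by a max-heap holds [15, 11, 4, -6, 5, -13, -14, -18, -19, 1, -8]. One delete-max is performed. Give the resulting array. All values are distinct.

remove root 15; move last element -8 to root → [-8, 11, 4, -6, 5, -13, -14, -18, -19, 1]
-8 vs larger child 11 at index 1, swap → [11, -8, 4, -6, 5, -13, -14, -18, -19, 1]
-8 vs larger child 5 at index 4, swap → [11, 5, 4, -6, -8, -13, -14, -18, -19, 1]
-8 vs only child 1 at index 9, swap → [11, 5, 4, -6, 1, -13, -14, -18, -19, -8]

[11, 5, 4, -6, 1, -13, -14, -18, -19, -8]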